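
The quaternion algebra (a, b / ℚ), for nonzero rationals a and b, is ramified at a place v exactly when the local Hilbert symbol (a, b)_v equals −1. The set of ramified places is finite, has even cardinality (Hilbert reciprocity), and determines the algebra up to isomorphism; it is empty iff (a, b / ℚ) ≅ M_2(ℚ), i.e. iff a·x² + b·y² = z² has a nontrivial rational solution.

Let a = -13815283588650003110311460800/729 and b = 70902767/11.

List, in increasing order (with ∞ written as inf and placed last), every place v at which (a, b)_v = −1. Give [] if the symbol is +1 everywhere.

(a, b) ≡ (-6043687, 4614973) mod (ℚ^×)²; places V = {2, 3, 5, 7, 11, 13, 17, 23, 29, 37, 41, ∞}.
(a,b)_∞: sgn(-6043687)=−, sgn(4614973)=+, so +1.
(a,b)_13: α=1, u≡7; β=2, v≡3 (mod 13); (7|13)=-1, (3|13)=+1; sign (−1)^0·-1^2·+1^1 = +1.
(a,b)_5: α=2, u≡2; β=0, v≡2 (mod 5); (2|5)=-1, (2|5)=-1; sign (−1)^0·-1^0·-1^2 = +1.
(a,b)_29: α=3, u≡25; β=1, v≡15 (mod 29); (25|29)=+1, (15|29)=-1; sign (−1)^0·+1^1·-1^3 = -1.
(a,b)_11: α=2, u≡10; β=-1, v≡1 (mod 11); (10|11)=-1, (1|11)=+1; sign (−1)^0·-1^-1·+1^2 = -1.
(a,b)_17: α=3, u≡7; β=1, v≡2 (mod 17); (7|17)=-1, (2|17)=+1; sign (−1)^0·-1^1·+1^3 = -1.
(a,b)_2: α=6, β=0; u≡1, v≡5 (mod 8); ε(u)ε(v)=0·0, αω(v)=6·1, βω(u)=0·0; sum ≡ 0  ⇒  +1.
(a,b)_37: α=4, u≡1; β=1, v≡19 (mod 37); (1|37)=+1, (19|37)=-1; sign (−1)^0·+1^1·-1^4 = +1.
(a,b)_23: α=3, u≡3; β=1, v≡14 (mod 23); (3|23)=+1, (14|23)=-1; sign (−1)^1·+1^1·-1^3 = +1.
(a,b)_41: α=1, u≡6; β=0, v≡29 (mod 41); (6|41)=-1, (29|41)=-1; sign (−1)^0·-1^0·-1^1 = -1.
(a,b)_7: α=2, u≡2; β=0, v≡3 (mod 7); (2|7)=+1, (3|7)=-1; sign (−1)^0·+1^0·-1^2 = +1.
(a,b)_3: α=-6, u≡2; β=0, v≡1 (mod 3); (2|3)=-1, (1|3)=+1; sign (−1)^0·-1^0·+1^-6 = +1.
|Ram(-6043687, 4614973)| = 4, even; anisotropic at {11, 17, 29, 41}.

[11, 17, 29, 41]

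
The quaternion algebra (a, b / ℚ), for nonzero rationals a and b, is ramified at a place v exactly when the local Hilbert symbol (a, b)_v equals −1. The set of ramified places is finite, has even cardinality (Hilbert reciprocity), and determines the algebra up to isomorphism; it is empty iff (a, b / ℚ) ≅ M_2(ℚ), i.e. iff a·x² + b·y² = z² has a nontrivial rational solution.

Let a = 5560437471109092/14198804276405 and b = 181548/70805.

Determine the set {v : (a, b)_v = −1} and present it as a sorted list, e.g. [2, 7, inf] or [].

Mod squares: a ≡ 165, b ≡ 15. Check v ∈ {∞, 2, 3, 5, 7, 11, 13, 17, 41}.
v=5: a=5^-1·(≡2), b=5^-1·(≡3) mod 5; (2|5)=-1, (3|5)=-1; (−1)^{-1·-1·2}·(-1)^-1·(-1)^-1 = +1.
v=11: a=11^3·(≡4), b=11^0·(≡9) mod 11; (4|11)=+1, (9|11)=+1; (−1)^{3·0·5}·(+1)^0·(+1)^3 = +1.
v=3: a=3^7·(≡1), b=3^3·(≡2) mod 3; (1|3)=+1, (2|3)=-1; (−1)^{7·3·1}·(+1)^3·(-1)^7 = +1.
v=2: v_2(a)=2, v_2(b)=2; units ≡ 5, 7 (mod 8); ε·ε+αω+βω = 0·1+2·0+2·1 ≡ 0  ⇒  (a,b)_2 = +1.
v=17: a=17^-6·(≡5), b=17^-2·(≡8) mod 17; (5|17)=-1, (8|17)=+1; (−1)^{-6·-2·8}·(-1)^-2·(+1)^-6 = +1.
v=7: a=7^-6·(≡1), b=7^-2·(≡1) mod 7; (1|7)=+1, (1|7)=+1; (−1)^{-6·-2·3}·(+1)^-2·(+1)^-6 = +1.
v=41: a=41^4·(≡21), b=41^2·(≡28) mod 41; (21|41)=+1, (28|41)=-1; (−1)^{4·2·20}·(+1)^2·(-1)^4 = +1.
v=∞: 165 > 0 and 15 > 0  ⇒  (a,b)_∞ = +1.
v=13: a=13^2·(≡3), b=13^0·(≡6) mod 13; (3|13)=+1, (6|13)=-1; (−1)^{2·0·6}·(+1)^0·(-1)^2 = +1.
Ram(a, b) = ∅: the form 165·x² + 15·y² − z² is isotropic over every ℚ_v, so by Hasse–Minkowski it is isotropic over ℚ.

[]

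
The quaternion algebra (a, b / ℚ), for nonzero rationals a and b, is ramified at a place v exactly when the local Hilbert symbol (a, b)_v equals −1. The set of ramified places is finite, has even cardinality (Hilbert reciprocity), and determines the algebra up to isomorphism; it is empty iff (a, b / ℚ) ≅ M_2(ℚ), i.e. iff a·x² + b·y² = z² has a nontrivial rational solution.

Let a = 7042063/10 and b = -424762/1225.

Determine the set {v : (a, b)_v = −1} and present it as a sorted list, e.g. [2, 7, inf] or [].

[2, 5, 7, 13]

Mod squares: a ≡ 70, b ≡ -442. Check v ∈ {∞, 2, 5, 7, 13, 17, 31, 59}.
v=13: a=13^0·(≡8), b=13^1·(≡7) mod 13; (8|13)=-1, (7|13)=-1; (−1)^{0·1·6}·(-1)^1·(-1)^0 = -1.
v=7: a=7^1·(≡6), b=7^-2·(≡3) mod 7; (6|7)=-1, (3|7)=-1; (−1)^{1·-2·3}·(-1)^-2·(-1)^1 = -1.
v=∞: 70 > 0 and -442 < 0  ⇒  (a,b)_∞ = +1.
v=31: a=31^0·(≡1), b=31^2·(≡15) mod 31; (1|31)=+1, (15|31)=-1; (−1)^{0·2·15}·(+1)^2·(-1)^0 = +1.
v=59: a=59^2·(≡43), b=59^0·(≡31) mod 59; (43|59)=-1, (31|59)=-1; (−1)^{2·0·29}·(-1)^0·(-1)^2 = +1.
v=17: a=17^2·(≡4), b=17^1·(≡4) mod 17; (4|17)=+1, (4|17)=+1; (−1)^{2·1·8}·(+1)^1·(+1)^2 = +1.
v=5: a=5^-1·(≡4), b=5^-2·(≡2) mod 5; (4|5)=+1, (2|5)=-1; (−1)^{-1·-2·2}·(+1)^-2·(-1)^-1 = -1.
v=2: v_2(a)=-1, v_2(b)=1; units ≡ 3, 3 (mod 8); ε·ε+αω+βω = 1·1+-1·1+1·1 ≡ 1  ⇒  (a,b)_2 = -1.
Ram(70, -442) = {2, 5, 7, 13}; no ℚ_2-point on the conic.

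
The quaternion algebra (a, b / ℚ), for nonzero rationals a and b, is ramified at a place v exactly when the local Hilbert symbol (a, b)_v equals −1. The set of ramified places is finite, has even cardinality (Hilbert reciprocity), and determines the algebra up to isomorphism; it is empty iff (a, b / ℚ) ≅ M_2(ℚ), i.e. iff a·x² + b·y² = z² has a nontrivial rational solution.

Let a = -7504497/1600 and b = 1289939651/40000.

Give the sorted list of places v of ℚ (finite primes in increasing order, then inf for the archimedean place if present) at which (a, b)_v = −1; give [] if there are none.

(a, b) ≡ (-17017, 11) mod (ℚ^×)²; places V = {2, 3, 5, 7, 11, 13, 17, ∞}.
(a,b)_2: α=-6, β=-6; u≡7, v≡3 (mod 8); ε(u)ε(v)=1·1, αω(v)=-6·1, βω(u)=-6·0; sum ≡ 1  ⇒  -1.
(a,b)_17: α=1, u≡16; β=2, v≡10 (mod 17); (16|17)=+1, (10|17)=-1; sign (−1)^0·+1^2·-1^1 = -1.
(a,b)_∞: sgn(-17017)=−, sgn(11)=+, so +1.
(a,b)_7: α=3, u≡6; β=4, v≡4 (mod 7); (6|7)=-1, (4|7)=+1; sign (−1)^0·-1^4·+1^3 = +1.
(a,b)_5: α=-2, u≡2; β=-4, v≡4 (mod 5); (2|5)=-1, (4|5)=+1; sign (−1)^0·-1^-4·+1^-2 = +1.
(a,b)_11: α=1, u≡3; β=1, v≡9 (mod 11); (3|11)=+1, (9|11)=+1; sign (−1)^1·+1^1·+1^1 = -1.
(a,b)_13: α=1, u≡9; β=2, v≡2 (mod 13); (9|13)=+1, (2|13)=-1; sign (−1)^0·+1^2·-1^1 = -1.
(a,b)_3: α=2, u≡2; β=0, v≡2 (mod 3); (2|3)=-1, (2|3)=-1; sign (−1)^0·-1^0·-1^2 = +1.
(-17017, 11 / ℚ) ramifies at {2, 11, 13, 17}: a division algebra.

[2, 11, 13, 17]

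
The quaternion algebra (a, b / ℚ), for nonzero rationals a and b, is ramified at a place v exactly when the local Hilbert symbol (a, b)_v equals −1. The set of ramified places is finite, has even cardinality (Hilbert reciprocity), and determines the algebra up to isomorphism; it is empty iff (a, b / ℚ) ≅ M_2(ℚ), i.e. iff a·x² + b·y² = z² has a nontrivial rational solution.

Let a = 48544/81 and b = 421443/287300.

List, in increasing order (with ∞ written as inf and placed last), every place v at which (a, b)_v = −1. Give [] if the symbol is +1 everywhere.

Mod squares: a ≡ 3034, b ≡ 731. Check v ∈ {∞, 2, 3, 5, 11, 13, 17, 37, 41, 43}.
v=43: a=43^0·(≡35), b=43^1·(≡15) mod 43; (35|43)=+1, (15|43)=+1; (−1)^{0·1·21}·(+1)^1·(+1)^0 = +1.
v=37: a=37^1·(≡13), b=37^0·(≡27) mod 37; (13|37)=-1, (27|37)=+1; (−1)^{1·0·18}·(-1)^0·(+1)^1 = +1.
v=41: a=41^1·(≡5), b=41^0·(≡35) mod 41; (5|41)=+1, (35|41)=-1; (−1)^{1·0·20}·(+1)^0·(-1)^1 = -1.
v=3: a=3^-4·(≡1), b=3^4·(≡2) mod 3; (1|3)=+1, (2|3)=-1; (−1)^{-4·4·1}·(+1)^4·(-1)^-4 = +1.
v=17: a=17^0·(≡2), b=17^-1·(≡15) mod 17; (2|17)=+1, (15|17)=+1; (−1)^{0·-1·8}·(+1)^-1·(+1)^0 = +1.
v=∞: 3034 > 0 and 731 > 0  ⇒  (a,b)_∞ = +1.
v=11: a=11^0·(≡3), b=11^2·(≡9) mod 11; (3|11)=+1, (9|11)=+1; (−1)^{0·2·5}·(+1)^2·(+1)^0 = +1.
v=2: v_2(a)=5, v_2(b)=-2; units ≡ 5, 3 (mod 8); ε·ε+αω+βω = 0·1+5·1+-2·1 ≡ 1  ⇒  (a,b)_2 = -1.
v=5: a=5^0·(≡4), b=5^-2·(≡4) mod 5; (4|5)=+1, (4|5)=+1; (−1)^{0·-2·2}·(+1)^-2·(+1)^0 = +1.
v=13: a=13^0·(≡5), b=13^-2·(≡10) mod 13; (5|13)=-1, (10|13)=+1; (−1)^{0·-2·6}·(-1)^-2·(+1)^0 = +1.
|Ram(3034, 731)| = 2, even; anisotropic at {2, 41}.

[2, 41]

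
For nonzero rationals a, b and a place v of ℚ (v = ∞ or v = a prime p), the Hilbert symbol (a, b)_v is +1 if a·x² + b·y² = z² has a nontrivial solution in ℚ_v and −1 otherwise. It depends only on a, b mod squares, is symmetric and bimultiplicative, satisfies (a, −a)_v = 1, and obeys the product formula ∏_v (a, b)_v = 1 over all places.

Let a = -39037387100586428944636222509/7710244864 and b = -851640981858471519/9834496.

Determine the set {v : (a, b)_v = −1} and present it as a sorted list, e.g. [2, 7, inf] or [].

(a, b) ≡ (-141, -666159) mod (ℚ^×)²; places V = {2, 3, 7, 11, 13, 19, 29, 31, 47, ∞}.
(a,b)_29: α=2, u≡9; β=1, v≡21 (mod 29); (9|29)=+1, (21|29)=-1; sign (−1)^0·+1^1·-1^2 = +1.
(a,b)_2: α=-16, β=-12; u≡3, v≡1 (mod 8); ε(u)ε(v)=1·0, αω(v)=-16·0, βω(u)=-12·1; sum ≡ 0  ⇒  +1.
(a,b)_47: α=3, u≡45; β=2, v≡45 (mod 47); (45|47)=-1, (45|47)=-1; sign (−1)^0·-1^2·-1^3 = -1.
(a,b)_11: α=0, u≡2; β=2, v≡3 (mod 11); (2|11)=-1, (3|11)=+1; sign (−1)^0·-1^2·+1^0 = +1.
(a,b)_7: α=-6, u≡3; β=-4, v≡6 (mod 7); (3|7)=-1, (6|7)=-1; sign (−1)^0·-1^-4·-1^-6 = +1.
(a,b)_3: α=27, u≡1; β=15, v≡1 (mod 3); (1|3)=+1, (1|3)=+1; sign (−1)^1·+1^15·+1^27 = -1.
(a,b)_∞: sgn(-141)=−, sgn(-666159)=−, so -1.
(a,b)_19: α=2, u≡17; β=1, v≡15 (mod 19); (17|19)=+1, (15|19)=-1; sign (−1)^0·+1^1·-1^2 = +1.
(a,b)_31: α=2, u≡16; β=1, v≡8 (mod 31); (16|31)=+1, (8|31)=+1; sign (−1)^0·+1^1·+1^2 = +1.
(a,b)_13: α=2, u≡6; β=1, v≡1 (mod 13); (6|13)=-1, (1|13)=+1; sign (−1)^0·-1^1·+1^2 = -1.
|Ram(-141, -666159)| = 4, even; anisotropic at {3, 13, 47, ∞}.

[3, 13, 47, inf]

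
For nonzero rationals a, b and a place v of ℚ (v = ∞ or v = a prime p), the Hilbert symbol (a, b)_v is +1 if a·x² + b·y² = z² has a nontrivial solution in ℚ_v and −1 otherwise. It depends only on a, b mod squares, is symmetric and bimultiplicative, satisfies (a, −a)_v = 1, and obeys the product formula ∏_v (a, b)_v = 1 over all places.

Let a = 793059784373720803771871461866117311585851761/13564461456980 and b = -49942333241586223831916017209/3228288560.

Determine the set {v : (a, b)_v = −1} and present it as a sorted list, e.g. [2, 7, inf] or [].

Mod squares: a ≡ 28405, b ≡ -19635. Check v ∈ {∞, 2, 3, 5, 7, 11, 13, 17, 19, 23, 31}.
v=19: a=19^3·(≡13), b=19^2·(≡5) mod 19; (13|19)=-1, (5|19)=+1; (−1)^{3·2·9}·(-1)^2·(+1)^3 = +1.
v=31: a=31^6·(≡20), b=31^4·(≡7) mod 31; (20|31)=+1, (7|31)=+1; (−1)^{6·4·15}·(+1)^4·(+1)^6 = +1.
v=17: a=17^2·(≡4), b=17^1·(≡13) mod 17; (4|17)=+1, (13|17)=+1; (−1)^{2·1·8}·(+1)^1·(+1)^2 = +1.
v=5: a=5^-1·(≡1), b=5^-1·(≡3) mod 5; (1|5)=+1, (3|5)=-1; (−1)^{-1·-1·2}·(+1)^-1·(-1)^-1 = -1.
v=2: v_2(a)=-2, v_2(b)=-4; units ≡ 5, 5 (mod 8); ε·ε+αω+βω = 0·0+-2·1+-4·1 ≡ 0  ⇒  (a,b)_2 = +1.
v=7: a=7^-14·(≡3), b=7^-9·(≡2) mod 7; (3|7)=-1, (2|7)=+1; (−1)^{-14·-9·3}·(-1)^-9·(+1)^-14 = -1.
v=23: a=23^9·(≡12), b=23^6·(≡22) mod 23; (12|23)=+1, (22|23)=-1; (−1)^{9·6·11}·(+1)^6·(-1)^9 = -1.
v=∞: 28405 > 0 and -19635 < 0  ⇒  (a,b)_∞ = +1.
v=11: a=11^8·(≡3), b=11^5·(≡2) mod 11; (3|11)=+1, (2|11)=-1; (−1)^{8·5·5}·(+1)^5·(-1)^8 = +1.
v=3: a=3^12·(≡1), b=3^7·(≡1) mod 3; (1|3)=+1, (1|3)=+1; (−1)^{12·7·1}·(+1)^7·(+1)^12 = +1.
v=13: a=13^3·(≡12), b=13^2·(≡6) mod 13; (12|13)=+1, (6|13)=-1; (−1)^{3·2·6}·(+1)^2·(-1)^3 = -1.
|Ram(28405, -19635)| = 4, even; anisotropic at {5, 7, 13, 23}.

[5, 7, 13, 23]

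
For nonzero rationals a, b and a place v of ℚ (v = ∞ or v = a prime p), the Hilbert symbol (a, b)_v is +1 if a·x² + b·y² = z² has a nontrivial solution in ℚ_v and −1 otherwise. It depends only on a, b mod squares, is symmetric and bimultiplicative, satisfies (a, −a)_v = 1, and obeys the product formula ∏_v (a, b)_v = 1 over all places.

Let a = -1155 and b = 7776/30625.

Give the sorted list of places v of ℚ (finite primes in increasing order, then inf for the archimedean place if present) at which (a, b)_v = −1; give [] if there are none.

Mod squares: a ≡ -1155, b ≡ 6. Check v ∈ {∞, 2, 3, 5, 7, 11}.
v=3: a=3^1·(≡2), b=3^5·(≡2) mod 3; (2|3)=-1, (2|3)=-1; (−1)^{1·5·1}·(-1)^5·(-1)^1 = -1.
v=11: a=11^1·(≡5), b=11^0·(≡10) mod 11; (5|11)=+1, (10|11)=-1; (−1)^{1·0·5}·(+1)^0·(-1)^1 = -1.
v=2: v_2(a)=0, v_2(b)=5; units ≡ 5, 3 (mod 8); ε·ε+αω+βω = 0·1+0·1+5·1 ≡ 1  ⇒  (a,b)_2 = -1.
v=∞: -1155 < 0 and 6 > 0  ⇒  (a,b)_∞ = +1.
v=5: a=5^1·(≡4), b=5^-4·(≡4) mod 5; (4|5)=+1, (4|5)=+1; (−1)^{1·-4·2}·(+1)^-4·(+1)^1 = +1.
v=7: a=7^1·(≡3), b=7^-2·(≡3) mod 7; (3|7)=-1, (3|7)=-1; (−1)^{1·-2·3}·(-1)^-2·(-1)^1 = -1.
|Ram(-1155, 6)| = 4, even; anisotropic at {2, 3, 7, 11}.

[2, 3, 7, 11]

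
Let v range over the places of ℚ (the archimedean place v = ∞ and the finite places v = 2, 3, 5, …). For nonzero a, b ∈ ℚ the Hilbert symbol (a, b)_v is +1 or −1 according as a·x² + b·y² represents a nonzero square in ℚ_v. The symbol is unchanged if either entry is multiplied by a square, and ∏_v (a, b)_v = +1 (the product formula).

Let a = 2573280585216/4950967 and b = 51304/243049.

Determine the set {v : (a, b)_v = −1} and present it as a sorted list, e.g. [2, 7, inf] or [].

Mod squares: a ≡ 23002, b ≡ 106. Check v ∈ {∞, 2, 3, 7, 11, 17, 29, 31, 53}.
v=53: a=53^3·(≡29), b=53^1·(≡22) mod 53; (29|53)=+1, (22|53)=-1; (−1)^{3·1·26}·(+1)^1·(-1)^3 = -1.
v=∞: 23002 > 0 and 106 > 0  ⇒  (a,b)_∞ = +1.
v=7: a=7^-1·(≡5), b=7^0·(≡4) mod 7; (5|7)=-1, (4|7)=+1; (−1)^{-1·0·3}·(-1)^0·(+1)^-1 = +1.
v=11: a=11^2·(≡5), b=11^2·(≡7) mod 11; (5|11)=+1, (7|11)=-1; (−1)^{2·2·5}·(+1)^2·(-1)^2 = +1.
v=2: v_2(a)=9, v_2(b)=3; units ≡ 5, 5 (mod 8); ε·ε+αω+βω = 0·0+9·1+3·1 ≡ 0  ⇒  (a,b)_2 = +1.
v=29: a=29^-4·(≡22), b=29^-2·(≡26) mod 29; (22|29)=+1, (26|29)=-1; (−1)^{-4·-2·14}·(+1)^-2·(-1)^-4 = +1.
v=3: a=3^2·(≡1), b=3^0·(≡1) mod 3; (1|3)=+1, (1|3)=+1; (−1)^{2·0·1}·(+1)^0·(+1)^2 = +1.
v=17: a=17^0·(≡9), b=17^-2·(≡4) mod 17; (9|17)=+1, (4|17)=+1; (−1)^{0·-2·8}·(+1)^-2·(+1)^0 = +1.
v=31: a=31^1·(≡13), b=31^0·(≡24) mod 31; (13|31)=-1, (24|31)=-1; (−1)^{1·0·15}·(-1)^0·(-1)^1 = -1.
Ram(23002, 106) = {31, 53}; no ℚ_31-point on the conic.

[31, 53]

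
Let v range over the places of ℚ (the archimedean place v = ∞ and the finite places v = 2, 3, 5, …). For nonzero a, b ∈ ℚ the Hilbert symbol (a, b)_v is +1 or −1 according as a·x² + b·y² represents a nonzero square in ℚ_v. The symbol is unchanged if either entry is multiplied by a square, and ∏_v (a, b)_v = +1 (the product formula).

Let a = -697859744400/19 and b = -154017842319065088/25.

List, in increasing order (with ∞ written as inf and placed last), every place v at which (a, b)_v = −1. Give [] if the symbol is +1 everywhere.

Mod squares: a ≡ -19, b ≡ -9282. Check v ∈ {∞, 2, 3, 5, 7, 13, 17, 19}.
v=2: v_2(a)=4, v_2(b)=23; units ≡ 5, 7 (mod 8); ε·ε+αω+βω = 0·1+4·0+23·1 ≡ 1  ⇒  (a,b)_2 = -1.
v=3: a=3^6·(≡2), b=3^5·(≡2) mod 3; (2|3)=-1, (2|3)=-1; (−1)^{6·5·1}·(-1)^5·(-1)^6 = -1.
v=∞: -19 < 0 and -9282 < 0  ⇒  (a,b)_∞ = -1.
v=17: a=17^2·(≡1), b=17^3·(≡4) mod 17; (1|17)=+1, (4|17)=+1; (−1)^{2·3·8}·(+1)^3·(+1)^2 = +1.
v=5: a=5^2·(≡1), b=5^-2·(≡2) mod 5; (1|5)=+1, (2|5)=-1; (−1)^{2·-2·2}·(+1)^-2·(-1)^2 = +1.
v=19: a=19^-1·(≡8), b=19^0·(≡9) mod 19; (8|19)=-1, (9|19)=+1; (−1)^{-1·0·9}·(-1)^0·(+1)^-1 = +1.
v=7: a=7^2·(≡1), b=7^1·(≡2) mod 7; (1|7)=+1, (2|7)=+1; (−1)^{2·1·3}·(+1)^1·(+1)^2 = +1.
v=13: a=13^2·(≡2), b=13^3·(≡1) mod 13; (2|13)=-1, (1|13)=+1; (−1)^{2·3·6}·(-1)^3·(+1)^2 = -1.
Ram(-19, -9282) = {2, 3, 13, ∞}; no ℚ_2-point on the conic.

[2, 3, 13, inf]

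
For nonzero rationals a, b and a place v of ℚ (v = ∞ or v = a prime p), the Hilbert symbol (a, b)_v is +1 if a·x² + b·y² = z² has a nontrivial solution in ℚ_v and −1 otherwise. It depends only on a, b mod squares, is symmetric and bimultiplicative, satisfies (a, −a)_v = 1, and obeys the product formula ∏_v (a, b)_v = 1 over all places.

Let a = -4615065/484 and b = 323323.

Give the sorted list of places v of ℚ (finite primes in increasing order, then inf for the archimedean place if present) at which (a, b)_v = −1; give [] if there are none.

(a, b) ≡ (-10465, 323323) mod (ℚ^×)²; places V = {2, 3, 5, 7, 11, 13, 17, 19, 23, ∞}.
(a,b)_19: α=0, u≡6; β=1, v≡12 (mod 19); (6|19)=+1, (12|19)=-1; sign (−1)^0·+1^1·-1^0 = +1.
(a,b)_∞: sgn(-10465)=−, sgn(323323)=+, so +1.
(a,b)_3: α=2, u≡2; β=0, v≡1 (mod 3); (2|3)=-1, (1|3)=+1; sign (−1)^0·-1^0·+1^2 = +1.
(a,b)_23: α=1, u≡20; β=0, v≡12 (mod 23); (20|23)=-1, (12|23)=+1; sign (−1)^0·-1^0·+1^1 = +1.
(a,b)_13: α=1, u≡4; β=1, v≡2 (mod 13); (4|13)=+1, (2|13)=-1; sign (−1)^0·+1^1·-1^1 = -1.
(a,b)_17: α=0, u≡14; β=1, v≡13 (mod 17); (14|17)=-1, (13|17)=+1; sign (−1)^0·-1^1·+1^0 = -1.
(a,b)_7: α=3, u≡6; β=1, v≡3 (mod 7); (6|7)=-1, (3|7)=-1; sign (−1)^1·-1^1·-1^3 = -1.
(a,b)_11: α=-2, u≡10; β=1, v≡1 (mod 11); (10|11)=-1, (1|11)=+1; sign (−1)^0·-1^1·+1^-2 = -1.
(a,b)_2: α=-2, β=0; u≡7, v≡3 (mod 8); ε(u)ε(v)=1·1, αω(v)=-2·1, βω(u)=0·0; sum ≡ 1  ⇒  -1.
(a,b)_5: α=1, u≡3; β=0, v≡3 (mod 5); (3|5)=-1, (3|5)=-1; sign (−1)^0·-1^0·-1^1 = -1.
Ram(-10465, 323323) = {2, 5, 7, 11, 13, 17}; no ℚ_2-point on the conic.

[2, 5, 7, 11, 13, 17]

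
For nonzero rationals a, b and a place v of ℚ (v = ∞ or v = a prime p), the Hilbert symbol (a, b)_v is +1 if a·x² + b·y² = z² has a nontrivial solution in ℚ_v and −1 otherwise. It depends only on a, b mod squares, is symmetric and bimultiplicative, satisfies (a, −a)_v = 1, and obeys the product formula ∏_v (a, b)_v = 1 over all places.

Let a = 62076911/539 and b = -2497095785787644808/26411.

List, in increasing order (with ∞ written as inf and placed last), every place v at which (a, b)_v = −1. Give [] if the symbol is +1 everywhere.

[2, 41]

(a, b) ≡ (13981, -22) mod (ℚ^×)²; places V = {2, 3, 7, 11, 13, 17, 31, 41, ∞}.
(a,b)_2: α=0, β=3; u≡5, v≡5 (mod 8); ε(u)ε(v)=0·0, αω(v)=0·1, βω(u)=3·1; sum ≡ 1  ⇒  -1.
(a,b)_3: α=0, u≡1; β=4, v≡2 (mod 3); (1|3)=+1, (2|3)=-1; sign (−1)^0·+1^4·-1^0 = +1.
(a,b)_11: α=-1, u≡10; β=-1, v≡1 (mod 11); (10|11)=-1, (1|11)=+1; sign (−1)^1·-1^-1·+1^-1 = +1.
(a,b)_41: α=1, u≡38; β=2, v≡13 (mod 41); (38|41)=-1, (13|41)=-1; sign (−1)^0·-1^2·-1^1 = -1.
(a,b)_∞: sgn(13981)=+, sgn(-22)=−, so +1.
(a,b)_7: α=-2, u≡2; β=-4, v≡6 (mod 7); (2|7)=+1, (6|7)=-1; sign (−1)^0·+1^-4·-1^-2 = +1.
(a,b)_17: α=2, u≡6; β=4, v≡7 (mod 17); (6|17)=-1, (7|17)=-1; sign (−1)^0·-1^4·-1^2 = +1.
(a,b)_13: α=2, u≡5; β=4, v≡4 (mod 13); (5|13)=-1, (4|13)=+1; sign (−1)^0·-1^4·+1^2 = +1.
(a,b)_31: α=1, u≡3; β=2, v≡18 (mod 31); (3|31)=-1, (18|31)=+1; sign (−1)^0·-1^2·+1^1 = +1.
|Ram(13981, -22)| = 2, even; anisotropic at {2, 41}.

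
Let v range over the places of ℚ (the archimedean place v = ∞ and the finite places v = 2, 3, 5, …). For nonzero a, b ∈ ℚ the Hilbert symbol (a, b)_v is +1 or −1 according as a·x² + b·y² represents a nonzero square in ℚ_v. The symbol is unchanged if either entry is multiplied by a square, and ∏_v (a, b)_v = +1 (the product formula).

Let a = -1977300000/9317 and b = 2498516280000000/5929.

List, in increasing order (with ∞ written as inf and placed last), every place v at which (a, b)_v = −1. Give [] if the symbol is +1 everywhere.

[5, 11]

(a, b) ≡ (-10010, 30) mod (ℚ^×)²; places V = {2, 3, 5, 7, 11, 13, ∞}.
(a,b)_7: α=-1, u≡3; β=-2, v≡4 (mod 7); (3|7)=-1, (4|7)=+1; sign (−1)^0·-1^-2·+1^-1 = +1.
(a,b)_11: α=-3, u≡4; β=-2, v≡8 (mod 11); (4|11)=+1, (8|11)=-1; sign (−1)^0·+1^-2·-1^-3 = -1.
(a,b)_13: α=3, u≡9; β=4, v≡3 (mod 13); (9|13)=+1, (3|13)=+1; sign (−1)^0·+1^4·+1^3 = +1.
(a,b)_3: α=2, u≡1; β=7, v≡1 (mod 3); (1|3)=+1, (1|3)=+1; sign (−1)^0·+1^7·+1^2 = +1.
(a,b)_5: α=5, u≡2; β=7, v≡1 (mod 5); (2|5)=-1, (1|5)=+1; sign (−1)^0·-1^7·+1^5 = -1.
(a,b)_2: α=5, β=9; u≡3, v≡7 (mod 8); ε(u)ε(v)=1·1, αω(v)=5·0, βω(u)=9·1; sum ≡ 0  ⇒  +1.
(a,b)_∞: sgn(-10010)=−, sgn(30)=+, so +1.
|Ram(-10010, 30)| = 2, even; anisotropic at {5, 11}.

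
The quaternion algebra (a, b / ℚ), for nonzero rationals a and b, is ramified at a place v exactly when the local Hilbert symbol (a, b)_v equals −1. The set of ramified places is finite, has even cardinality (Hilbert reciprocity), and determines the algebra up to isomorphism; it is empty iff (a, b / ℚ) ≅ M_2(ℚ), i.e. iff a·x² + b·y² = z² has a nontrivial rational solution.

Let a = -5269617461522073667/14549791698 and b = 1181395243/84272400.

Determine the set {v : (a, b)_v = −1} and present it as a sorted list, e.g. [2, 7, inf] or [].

Mod squares: a ≡ -2726, b ≡ 1363. Check v ∈ {∞, 2, 3, 5, 7, 13, 17, 19, 29, 47}.
v=17: a=17^0·(≡14), b=17^-2·(≡3) mod 17; (14|17)=-1, (3|17)=-1; (−1)^{0·-2·8}·(-1)^-2·(-1)^0 = +1.
v=29: a=29^3·(≡25), b=29^1·(≡14) mod 29; (25|29)=+1, (14|29)=-1; (−1)^{3·1·14}·(+1)^1·(-1)^3 = -1.
v=13: a=13^-2·(≡1), b=13^0·(≡7) mod 13; (1|13)=+1, (7|13)=-1; (−1)^{-2·0·6}·(+1)^0·(-1)^-2 = +1.
v=5: a=5^0·(≡1), b=5^-2·(≡3) mod 5; (1|5)=+1, (3|5)=-1; (−1)^{0·-2·2}·(+1)^-2·(-1)^0 = +1.
v=47: a=47^3·(≡28), b=47^1·(≡33) mod 47; (28|47)=+1, (33|47)=-1; (−1)^{3·1·23}·(+1)^1·(-1)^3 = +1.
v=19: a=19^2·(≡8), b=19^2·(≡13) mod 19; (8|19)=-1, (13|19)=-1; (−1)^{2·2·9}·(-1)^2·(-1)^2 = +1.
v=3: a=3^-16·(≡1), b=3^-6·(≡1) mod 3; (1|3)=+1, (1|3)=+1; (−1)^{-16·-6·1}·(+1)^-6·(+1)^-16 = +1.
v=2: v_2(a)=-1, v_2(b)=-4; units ≡ 5, 3 (mod 8); ε·ε+αω+βω = 0·1+-1·1+-4·1 ≡ 1  ⇒  (a,b)_2 = -1.
v=∞: -2726 < 0 and 1363 > 0  ⇒  (a,b)_∞ = +1.
v=7: a=7^8·(≡4), b=7^4·(≡3) mod 7; (4|7)=+1, (3|7)=-1; (−1)^{8·4·3}·(+1)^4·(-1)^8 = +1.
|Ram(-2726, 1363)| = 2, even; anisotropic at {2, 29}.

[2, 29]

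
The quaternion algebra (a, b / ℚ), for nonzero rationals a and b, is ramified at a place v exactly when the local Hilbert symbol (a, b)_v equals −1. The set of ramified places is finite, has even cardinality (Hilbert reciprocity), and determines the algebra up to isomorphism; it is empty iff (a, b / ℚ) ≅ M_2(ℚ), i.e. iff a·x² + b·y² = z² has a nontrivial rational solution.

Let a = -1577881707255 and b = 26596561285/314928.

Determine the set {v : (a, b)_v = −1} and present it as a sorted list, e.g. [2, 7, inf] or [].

Mod squares: a ≡ -95, b ≡ 255. Check v ∈ {∞, 2, 3, 5, 7, 17, 19}.
v=3: a=3^2·(≡1), b=3^-9·(≡1) mod 3; (1|3)=+1, (1|3)=+1; (−1)^{2·-9·1}·(+1)^-9·(+1)^2 = +1.
v=19: a=19^5·(≡15), b=19^4·(≡2) mod 19; (15|19)=-1, (2|19)=-1; (−1)^{5·4·9}·(-1)^4·(-1)^5 = -1.
v=5: a=5^1·(≡4), b=5^1·(≡4) mod 5; (4|5)=+1, (4|5)=+1; (−1)^{1·1·2}·(+1)^1·(+1)^1 = +1.
v=7: a=7^2·(≡3), b=7^4·(≡6) mod 7; (3|7)=-1, (6|7)=-1; (−1)^{2·4·3}·(-1)^4·(-1)^2 = +1.
v=2: v_2(a)=0, v_2(b)=-4; units ≡ 1, 7 (mod 8); ε·ε+αω+βω = 0·1+0·0+-4·0 ≡ 0  ⇒  (a,b)_2 = +1.
v=∞: -95 < 0 and 255 > 0  ⇒  (a,b)_∞ = +1.
v=17: a=17^2·(≡7), b=17^1·(≡16) mod 17; (7|17)=-1, (16|17)=+1; (−1)^{2·1·8}·(-1)^1·(+1)^2 = -1.
(-95, 255 / ℚ) ramifies at {17, 19}: a division algebra.

[17, 19]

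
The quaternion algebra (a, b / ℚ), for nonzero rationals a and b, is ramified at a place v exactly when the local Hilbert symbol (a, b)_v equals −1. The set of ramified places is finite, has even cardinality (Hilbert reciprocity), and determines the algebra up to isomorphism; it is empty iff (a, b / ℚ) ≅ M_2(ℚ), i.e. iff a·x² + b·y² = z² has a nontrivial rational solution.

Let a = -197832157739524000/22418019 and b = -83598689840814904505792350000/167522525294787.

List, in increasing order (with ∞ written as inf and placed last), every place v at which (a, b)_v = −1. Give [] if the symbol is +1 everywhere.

[5, 11, 19, inf]

Mod squares: a ≡ -510, b ≡ -21945. Check v ∈ {∞, 2, 3, 5, 7, 11, 13, 17, 19, 23}.
v=23: a=23^2·(≡15), b=23^4·(≡20) mod 23; (15|23)=-1, (20|23)=-1; (−1)^{2·4·11}·(-1)^4·(-1)^2 = +1.
v=5: a=5^3·(≡2), b=5^5·(≡4) mod 5; (2|5)=-1, (4|5)=+1; (−1)^{3·5·2}·(-1)^5·(+1)^3 = -1.
v=∞: -510 < 0 and -21945 < 0  ⇒  (a,b)_∞ = -1.
v=3: a=3^-3·(≡1), b=3^-5·(≡2) mod 3; (1|3)=+1, (2|3)=-1; (−1)^{-3·-5·1}·(+1)^-5·(-1)^-3 = +1.
v=11: a=11^4·(≡10), b=11^7·(≡8) mod 11; (10|11)=-1, (8|11)=-1; (−1)^{4·7·5}·(-1)^7·(-1)^4 = -1.
v=17: a=17^-3·(≡8), b=17^-6·(≡13) mod 17; (8|17)=+1, (13|17)=+1; (−1)^{-3·-6·8}·(+1)^-6·(+1)^-3 = +1.
v=13: a=13^-2·(≡4), b=13^-4·(≡1) mod 13; (4|13)=+1, (1|13)=+1; (−1)^{-2·-4·6}·(+1)^-4·(+1)^-2 = +1.
v=7: a=7^2·(≡2), b=7^3·(≡1) mod 7; (2|7)=+1, (1|7)=+1; (−1)^{2·3·3}·(+1)^3·(+1)^2 = +1.
v=19: a=19^4·(≡15), b=19^7·(≡16) mod 19; (15|19)=-1, (16|19)=+1; (−1)^{4·7·9}·(-1)^7·(+1)^4 = -1.
v=2: v_2(a)=5, v_2(b)=4; units ≡ 1, 7 (mod 8); ε·ε+αω+βω = 0·1+5·0+4·0 ≡ 0  ⇒  (a,b)_2 = +1.
(-510, -21945 / ℚ) ramifies at {5, 11, 19, ∞}: a division algebra.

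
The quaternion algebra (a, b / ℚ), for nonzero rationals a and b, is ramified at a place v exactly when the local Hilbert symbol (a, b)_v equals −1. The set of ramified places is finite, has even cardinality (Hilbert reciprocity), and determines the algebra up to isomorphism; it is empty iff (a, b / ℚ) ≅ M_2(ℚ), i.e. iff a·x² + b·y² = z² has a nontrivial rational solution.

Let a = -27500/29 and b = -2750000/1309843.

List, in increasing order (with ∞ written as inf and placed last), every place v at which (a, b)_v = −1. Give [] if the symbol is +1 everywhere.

[11, 29, 47, inf]

Mod squares: a ≡ -319, b ≡ -14993. Check v ∈ {∞, 2, 5, 11, 29, 31, 47}.
v=11: a=11^1·(≡9), b=11^1·(≡9) mod 11; (9|11)=+1, (9|11)=+1; (−1)^{1·1·5}·(+1)^1·(+1)^1 = -1.
v=31: a=31^0·(≡17), b=31^-2·(≡21) mod 31; (17|31)=-1, (21|31)=-1; (−1)^{0·-2·15}·(-1)^-2·(-1)^0 = +1.
v=29: a=29^-1·(≡21), b=29^-1·(≡5) mod 29; (21|29)=-1, (5|29)=+1; (−1)^{-1·-1·14}·(-1)^-1·(+1)^-1 = -1.
v=47: a=47^0·(≡29), b=47^-1·(≡15) mod 47; (29|47)=-1, (15|47)=-1; (−1)^{0·-1·23}·(-1)^-1·(-1)^0 = -1.
v=∞: -319 < 0 and -14993 < 0  ⇒  (a,b)_∞ = -1.
v=2: v_2(a)=2, v_2(b)=4; units ≡ 1, 7 (mod 8); ε·ε+αω+βω = 0·1+2·0+4·0 ≡ 0  ⇒  (a,b)_2 = +1.
v=5: a=5^4·(≡4), b=5^6·(≡3) mod 5; (4|5)=+1, (3|5)=-1; (−1)^{4·6·2}·(+1)^6·(-1)^4 = +1.
Ram(-319, -14993) = {11, 29, 47, ∞}; no ℚ_11-point on the conic.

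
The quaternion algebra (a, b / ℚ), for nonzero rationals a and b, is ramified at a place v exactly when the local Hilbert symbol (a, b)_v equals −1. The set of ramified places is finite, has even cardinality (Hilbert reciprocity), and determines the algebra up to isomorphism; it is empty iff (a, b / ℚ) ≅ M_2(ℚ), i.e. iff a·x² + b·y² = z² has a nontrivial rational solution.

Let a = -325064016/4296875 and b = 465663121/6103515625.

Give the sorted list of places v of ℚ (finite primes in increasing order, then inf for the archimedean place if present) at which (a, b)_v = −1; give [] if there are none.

Mod squares: a ≡ -319, b ≡ 9889. Check v ∈ {∞, 2, 3, 5, 7, 11, 29, 31}.
v=3: a=3^6·(≡2), b=3^0·(≡1) mod 3; (2|3)=-1, (1|3)=+1; (−1)^{6·0·1}·(-1)^0·(+1)^6 = +1.
v=31: a=31^2·(≡27), b=31^3·(≡4) mod 31; (27|31)=-1, (4|31)=+1; (−1)^{2·3·15}·(-1)^3·(+1)^2 = -1.
v=7: a=7^0·(≡5), b=7^2·(≡6) mod 7; (5|7)=-1, (6|7)=-1; (−1)^{0·2·3}·(-1)^2·(-1)^0 = +1.
v=11: a=11^-1·(≡5), b=11^1·(≡8) mod 11; (5|11)=+1, (8|11)=-1; (−1)^{-1·1·5}·(+1)^1·(-1)^-1 = +1.
v=29: a=29^1·(≡21), b=29^1·(≡20) mod 29; (21|29)=-1, (20|29)=+1; (−1)^{1·1·14}·(-1)^1·(+1)^1 = -1.
v=5: a=5^-8·(≡4), b=5^-14·(≡1) mod 5; (4|5)=+1, (1|5)=+1; (−1)^{-8·-14·2}·(+1)^-14·(+1)^-8 = +1.
v=∞: -319 < 0 and 9889 > 0  ⇒  (a,b)_∞ = +1.
v=2: v_2(a)=4, v_2(b)=0; units ≡ 1, 1 (mod 8); ε·ε+αω+βω = 0·0+4·0+0·0 ≡ 0  ⇒  (a,b)_2 = +1.
(-319, 9889 / ℚ) ramifies at {29, 31}: a division algebra.

[29, 31]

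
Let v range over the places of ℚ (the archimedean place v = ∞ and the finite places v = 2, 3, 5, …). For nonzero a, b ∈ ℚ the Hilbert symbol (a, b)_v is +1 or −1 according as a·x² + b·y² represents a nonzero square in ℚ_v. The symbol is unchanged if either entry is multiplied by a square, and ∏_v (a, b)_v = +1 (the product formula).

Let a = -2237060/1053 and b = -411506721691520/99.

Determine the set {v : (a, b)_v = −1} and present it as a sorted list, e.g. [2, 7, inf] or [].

[7, 13, 19, inf]

Mod squares: a ≡ -8645, b ≡ -170170. Check v ∈ {∞, 2, 3, 5, 7, 11, 13, 17, 19, 29, 37}.
v=5: a=5^1·(≡1), b=5^1·(≡4) mod 5; (1|5)=+1, (4|5)=+1; (−1)^{1·1·2}·(+1)^1·(+1)^1 = +1.
v=37: a=37^0·(≡2), b=37^2·(≡33) mod 37; (2|37)=-1, (33|37)=+1; (−1)^{0·2·18}·(-1)^2·(+1)^0 = +1.
v=29: a=29^2·(≡17), b=29^2·(≡15) mod 29; (17|29)=-1, (15|29)=-1; (−1)^{2·2·14}·(-1)^2·(-1)^2 = +1.
v=2: v_2(a)=2, v_2(b)=7; units ≡ 3, 3 (mod 8); ε·ε+αω+βω = 1·1+2·1+7·1 ≡ 0  ⇒  (a,b)_2 = +1.
v=11: a=11^0·(≡4), b=11^-1·(≡2) mod 11; (4|11)=+1, (2|11)=-1; (−1)^{0·-1·5}·(+1)^-1·(-1)^0 = +1.
v=19: a=19^1·(≡17), b=19^2·(≡3) mod 19; (17|19)=+1, (3|19)=-1; (−1)^{1·2·9}·(+1)^2·(-1)^1 = -1.
v=13: a=13^-1·(≡2), b=13^1·(≡3) mod 13; (2|13)=-1, (3|13)=+1; (−1)^{-1·1·6}·(-1)^1·(+1)^-1 = -1.
v=17: a=17^0·(≡13), b=17^1·(≡12) mod 17; (13|17)=+1, (12|17)=-1; (−1)^{0·1·8}·(+1)^1·(-1)^0 = +1.
v=3: a=3^-4·(≡1), b=3^-2·(≡2) mod 3; (1|3)=+1, (2|3)=-1; (−1)^{-4·-2·1}·(+1)^-2·(-1)^-4 = +1.
v=∞: -8645 < 0 and -170170 < 0  ⇒  (a,b)_∞ = -1.
v=7: a=7^1·(≡4), b=7^1·(≡4) mod 7; (4|7)=+1, (4|7)=+1; (−1)^{1·1·3}·(+1)^1·(+1)^1 = -1.
(-8645, -170170 / ℚ) ramifies at {7, 13, 19, ∞}: a division algebra.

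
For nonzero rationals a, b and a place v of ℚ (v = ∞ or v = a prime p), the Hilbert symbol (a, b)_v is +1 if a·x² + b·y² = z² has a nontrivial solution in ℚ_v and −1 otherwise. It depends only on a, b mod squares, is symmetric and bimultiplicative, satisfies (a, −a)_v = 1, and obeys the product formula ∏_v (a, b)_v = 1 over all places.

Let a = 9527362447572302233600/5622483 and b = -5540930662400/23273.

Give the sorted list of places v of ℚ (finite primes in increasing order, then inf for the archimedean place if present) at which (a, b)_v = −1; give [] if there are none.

(a, b) ≡ (57, -52003) mod (ℚ^×)²; places V = {2, 3, 5, 7, 17, 19, 23, 37, 43, ∞}.
(a,b)_19: α=5, u≡13; β=3, v≡18 (mod 19); (13|19)=-1, (18|19)=-1; sign (−1)^1·-1^3·-1^5 = -1.
(a,b)_43: α=2, u≡41; β=0, v≡26 (mod 43); (41|43)=+1, (26|43)=-1; sign (−1)^0·+1^0·-1^2 = +1.
(a,b)_23: α=2, u≡17; β=1, v≡2 (mod 23); (17|23)=-1, (2|23)=+1; sign (−1)^0·-1^1·+1^2 = -1.
(a,b)_3: α=-1, u≡1; β=0, v≡2 (mod 3); (1|3)=+1, (2|3)=-1; sign (−1)^0·+1^0·-1^-1 = -1.
(a,b)_7: α=4, u≡2; β=3, v≡3 (mod 7); (2|7)=+1, (3|7)=-1; sign (−1)^0·+1^3·-1^4 = +1.
(a,b)_5: α=2, u≡3; β=2, v≡3 (mod 5); (3|5)=-1, (3|5)=-1; sign (−1)^0·-1^2·-1^2 = +1.
(a,b)_37: α=-4, u≡6; β=-2, v≡14 (mod 37); (6|37)=-1, (14|37)=-1; sign (−1)^0·-1^-2·-1^-4 = +1.
(a,b)_∞: sgn(57)=+, sgn(-52003)=−, so +1.
(a,b)_17: α=0, u≡14; β=-1, v≡9 (mod 17); (14|17)=-1, (9|17)=+1; sign (−1)^0·-1^-1·+1^0 = -1.
(a,b)_2: α=16, β=12; u≡1, v≡5 (mod 8); ε(u)ε(v)=0·0, αω(v)=16·1, βω(u)=12·0; sum ≡ 0  ⇒  +1.
Ram(57, -52003) = {3, 17, 19, 23}; no ℚ_3-point on the conic.

[3, 17, 19, 23]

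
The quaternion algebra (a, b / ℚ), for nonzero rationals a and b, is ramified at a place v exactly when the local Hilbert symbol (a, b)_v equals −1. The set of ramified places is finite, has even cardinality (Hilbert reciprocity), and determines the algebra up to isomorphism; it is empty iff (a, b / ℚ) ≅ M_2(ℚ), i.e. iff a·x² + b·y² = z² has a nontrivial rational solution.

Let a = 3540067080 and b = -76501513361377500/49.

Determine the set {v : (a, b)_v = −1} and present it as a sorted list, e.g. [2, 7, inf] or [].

[19, 23]

Mod squares: a ≡ 2451570, b ≡ -1311. Check v ∈ {∞, 2, 3, 5, 7, 11, 17, 19, 23, 43}.
v=2: v_2(a)=3, v_2(b)=2; units ≡ 1, 1 (mod 8); ε·ε+αω+βω = 0·0+3·0+2·0 ≡ 0  ⇒  (a,b)_2 = +1.
v=23: a=23^1·(≡6), b=23^1·(≡6) mod 23; (6|23)=+1, (6|23)=+1; (−1)^{1·1·11}·(+1)^1·(+1)^1 = -1.
v=∞: 2451570 > 0 and -1311 < 0  ⇒  (a,b)_∞ = +1.
v=3: a=3^1·(≡2), b=3^1·(≡1) mod 3; (2|3)=-1, (1|3)=+1; (−1)^{1·1·1}·(-1)^1·(+1)^1 = +1.
v=11: a=11^1·(≡8), b=11^2·(≡5) mod 11; (8|11)=-1, (5|11)=+1; (−1)^{1·2·5}·(-1)^2·(+1)^1 = +1.
v=43: a=43^0·(≡17), b=43^2·(≡42) mod 43; (17|43)=+1, (42|43)=-1; (−1)^{0·2·21}·(+1)^2·(-1)^0 = +1.
v=17: a=17^1·(≡1), b=17^2·(≡2) mod 17; (1|17)=+1, (2|17)=+1; (−1)^{1·2·8}·(+1)^2·(+1)^1 = +1.
v=5: a=5^1·(≡1), b=5^4·(≡4) mod 5; (1|5)=+1, (4|5)=+1; (−1)^{1·4·2}·(+1)^4·(+1)^1 = +1.
v=7: a=7^0·(≡4), b=7^-2·(≡3) mod 7; (4|7)=+1, (3|7)=-1; (−1)^{0·-2·3}·(+1)^-2·(-1)^0 = +1.
v=19: a=19^3·(≡4), b=19^3·(≡17) mod 19; (4|19)=+1, (17|19)=+1; (−1)^{3·3·9}·(+1)^3·(+1)^3 = -1.
(2451570, -1311 / ℚ) ramifies at {19, 23}: a division algebra.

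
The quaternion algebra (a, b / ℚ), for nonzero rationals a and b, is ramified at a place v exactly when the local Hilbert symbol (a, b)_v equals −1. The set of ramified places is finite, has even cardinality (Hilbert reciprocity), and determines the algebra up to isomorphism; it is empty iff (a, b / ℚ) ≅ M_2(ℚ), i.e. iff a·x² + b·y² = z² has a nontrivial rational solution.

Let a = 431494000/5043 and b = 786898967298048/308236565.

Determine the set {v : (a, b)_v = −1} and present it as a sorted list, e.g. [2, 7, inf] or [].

(a, b) ≡ (66045, 15014230) mod (ℚ^×)²; places V = {2, 3, 5, 7, 11, 13, 17, 23, 31, 37, 41, ∞}.
(a,b)_13: α=0, u≡11; β=-2, v≡3 (mod 13); (11|13)=-1, (3|13)=+1; sign (−1)^0·-1^-2·+1^0 = +1.
(a,b)_3: α=-1, u≡1; β=8, v≡1 (mod 3); (1|3)=+1, (1|3)=+1; sign (−1)^0·+1^8·+1^-1 = +1.
(a,b)_7: α=3, u≡3; β=-1, v≡3 (mod 7); (3|7)=-1, (3|7)=-1; sign (−1)^1·-1^-1·-1^3 = -1.
(a,b)_41: α=-2, u≡26; β=-2, v≡34 (mod 41); (26|41)=-1, (34|41)=-1; sign (−1)^0·-1^-2·-1^-2 = +1.
(a,b)_∞: sgn(66045)=+, sgn(15014230)=+, so +1.
(a,b)_23: α=0, u≡18; β=2, v≡17 (mod 23); (18|23)=+1, (17|23)=-1; sign (−1)^0·+1^2·-1^0 = +1.
(a,b)_31: α=0, u≡27; β=-1, v≡12 (mod 31); (27|31)=-1, (12|31)=-1; sign (−1)^0·-1^-1·-1^0 = -1.
(a,b)_17: α=1, u≡9; β=1, v≡14 (mod 17); (9|17)=+1, (14|17)=-1; sign (−1)^0·+1^1·-1^1 = -1.
(a,b)_5: α=3, u≡4; β=-1, v≡1 (mod 5); (4|5)=+1, (1|5)=+1; sign (−1)^0·+1^-1·+1^3 = +1.
(a,b)_2: α=4, β=15; u≡5, v≡3 (mod 8); ε(u)ε(v)=0·1, αω(v)=4·1, βω(u)=15·1; sum ≡ 1  ⇒  -1.
(a,b)_11: α=0, u≡5; β=1, v≡10 (mod 11); (5|11)=+1, (10|11)=-1; sign (−1)^0·+1^1·-1^0 = +1.
(a,b)_37: α=1, u≡4; β=1, v≡33 (mod 37); (4|37)=+1, (33|37)=+1; sign (−1)^0·+1^1·+1^1 = +1.
Ram(66045, 15014230) = {2, 7, 17, 31}; no ℚ_2-point on the conic.

[2, 7, 17, 31]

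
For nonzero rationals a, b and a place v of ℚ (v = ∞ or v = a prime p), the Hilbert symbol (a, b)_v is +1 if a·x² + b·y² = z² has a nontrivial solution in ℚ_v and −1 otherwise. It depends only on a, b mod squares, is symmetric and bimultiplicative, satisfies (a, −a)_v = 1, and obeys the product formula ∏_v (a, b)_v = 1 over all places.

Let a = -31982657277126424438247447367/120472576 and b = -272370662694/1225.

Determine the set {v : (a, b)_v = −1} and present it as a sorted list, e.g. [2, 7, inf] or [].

Mod squares: a ≡ -663, b ≡ -86. Check v ∈ {∞, 2, 3, 5, 7, 13, 17, 37, 43}.
v=17: a=17^3·(≡3), b=17^0·(≡2) mod 17; (3|17)=-1, (2|17)=+1; (−1)^{3·0·8}·(-1)^0·(+1)^3 = +1.
v=5: a=5^0·(≡3), b=5^-2·(≡4) mod 5; (3|5)=-1, (4|5)=+1; (−1)^{0·-2·2}·(-1)^-2·(+1)^0 = +1.
v=43: a=43^2·(≡16), b=43^1·(≡13) mod 43; (16|43)=+1, (13|43)=+1; (−1)^{2·1·21}·(+1)^1·(+1)^2 = +1.
v=2: v_2(a)=-10, v_2(b)=1; units ≡ 1, 5 (mod 8); ε·ε+αω+βω = 0·0+-10·1+1·0 ≡ 0  ⇒  (a,b)_2 = +1.
v=7: a=7^-6·(≡2), b=7^-2·(≡6) mod 7; (2|7)=+1, (6|7)=-1; (−1)^{-6·-2·3}·(+1)^-2·(-1)^-6 = +1.
v=13: a=13^9·(≡1), b=13^4·(≡7) mod 13; (1|13)=+1, (7|13)=-1; (−1)^{9·4·6}·(+1)^4·(-1)^9 = -1.
v=37: a=37^4·(≡10), b=37^2·(≡26) mod 37; (10|37)=+1, (26|37)=+1; (−1)^{4·2·18}·(+1)^2·(+1)^4 = +1.
v=∞: -663 < 0 and -86 < 0  ⇒  (a,b)_∞ = -1.
v=3: a=3^11·(≡1), b=3^4·(≡1) mod 3; (1|3)=+1, (1|3)=+1; (−1)^{11·4·1}·(+1)^4·(+1)^11 = +1.
Ram(-663, -86) = {13, ∞}; no ℚ_13-point on the conic.

[13, inf]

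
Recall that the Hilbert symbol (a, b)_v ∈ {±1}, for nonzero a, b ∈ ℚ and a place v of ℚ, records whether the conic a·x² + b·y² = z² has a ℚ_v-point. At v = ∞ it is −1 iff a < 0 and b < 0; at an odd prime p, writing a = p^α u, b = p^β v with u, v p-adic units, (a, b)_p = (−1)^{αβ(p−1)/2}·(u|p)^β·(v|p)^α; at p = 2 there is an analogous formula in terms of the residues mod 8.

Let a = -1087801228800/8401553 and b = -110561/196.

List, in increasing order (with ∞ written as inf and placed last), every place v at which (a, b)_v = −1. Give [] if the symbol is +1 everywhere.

Mod squares: a ≡ -294814, b ≡ -209. Check v ∈ {∞, 2, 3, 5, 7, 11, 13, 17, 19, 23, 29, 37}.
v=7: a=7^0·(≡6), b=7^-2·(≡1) mod 7; (6|7)=-1, (1|7)=+1; (−1)^{0·-2·3}·(-1)^-2·(+1)^0 = +1.
v=11: a=11^2·(≡8), b=11^1·(≡4) mod 11; (8|11)=-1, (4|11)=+1; (−1)^{2·1·5}·(-1)^1·(+1)^2 = -1.
v=2: v_2(a)=9, v_2(b)=-2; units ≡ 1, 7 (mod 8); ε·ε+αω+βω = 0·1+9·0+-2·0 ≡ 0  ⇒  (a,b)_2 = +1.
v=13: a=13^1·(≡8), b=13^0·(≡4) mod 13; (8|13)=-1, (4|13)=+1; (−1)^{1·0·6}·(-1)^0·(+1)^1 = +1.
v=3: a=3^4·(≡2), b=3^0·(≡1) mod 3; (2|3)=-1, (1|3)=+1; (−1)^{4·0·1}·(-1)^0·(+1)^4 = +1.
v=23: a=23^1·(≡1), b=23^2·(≡19) mod 23; (1|23)=+1, (19|23)=-1; (−1)^{1·2·11}·(+1)^2·(-1)^1 = -1.
v=17: a=17^-1·(≡13), b=17^0·(≡14) mod 17; (13|17)=+1, (14|17)=-1; (−1)^{-1·0·8}·(+1)^0·(-1)^-1 = -1.
v=∞: -294814 < 0 and -209 < 0  ⇒  (a,b)_∞ = -1.
v=5: a=5^2·(≡1), b=5^0·(≡4) mod 5; (1|5)=+1, (4|5)=+1; (−1)^{2·0·2}·(+1)^0·(+1)^2 = +1.
v=37: a=37^-2·(≡6), b=37^0·(≡13) mod 37; (6|37)=-1, (13|37)=-1; (−1)^{-2·0·18}·(-1)^0·(-1)^-2 = +1.
v=19: a=19^-2·(≡6), b=19^1·(≡15) mod 19; (6|19)=+1, (15|19)=-1; (−1)^{-2·1·9}·(+1)^1·(-1)^-2 = +1.
v=29: a=29^1·(≡13), b=29^0·(≡6) mod 29; (13|29)=+1, (6|29)=+1; (−1)^{1·0·14}·(+1)^0·(+1)^1 = +1.
|Ram(-294814, -209)| = 4, even; anisotropic at {11, 17, 23, ∞}.

[11, 17, 23, inf]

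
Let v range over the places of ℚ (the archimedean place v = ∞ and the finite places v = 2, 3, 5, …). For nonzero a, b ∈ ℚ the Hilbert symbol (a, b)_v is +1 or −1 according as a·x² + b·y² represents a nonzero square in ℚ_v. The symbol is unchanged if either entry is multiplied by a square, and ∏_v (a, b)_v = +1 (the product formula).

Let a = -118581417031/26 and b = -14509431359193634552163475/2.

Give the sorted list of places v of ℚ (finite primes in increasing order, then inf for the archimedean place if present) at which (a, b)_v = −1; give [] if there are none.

[7, 13, 53, inf]

(a, b) ≡ (-520006214, -182) mod (ℚ^×)²; places V = {2, 3, 5, 7, 11, 13, 31, 37, 47, 53, ∞}.
(a,b)_53: α=1, u≡11; β=2, v≡2 (mod 53); (11|53)=+1, (2|53)=-1; sign (−1)^0·+1^2·-1^1 = -1.
(a,b)_47: α=1, u≡31; β=2, v≡9 (mod 47); (31|47)=-1, (9|47)=+1; sign (−1)^0·-1^2·+1^1 = +1.
(a,b)_37: α=1, u≡35; β=2, v≡34 (mod 37); (35|37)=-1, (34|37)=+1; sign (−1)^0·-1^2·+1^1 = +1.
(a,b)_3: α=0, u≡1; β=2, v≡1 (mod 3); (1|3)=+1, (1|3)=+1; sign (−1)^0·+1^2·+1^0 = +1.
(a,b)_31: α=1, u≡20; β=2, v≡9 (mod 31); (20|31)=+1, (9|31)=+1; sign (−1)^0·+1^2·+1^1 = +1.
(a,b)_11: α=2, u≡9; β=6, v≡5 (mod 11); (9|11)=+1, (5|11)=+1; sign (−1)^0·+1^6·+1^2 = +1.
(a,b)_2: α=-1, β=-1; u≡5, v≡5 (mod 8); ε(u)ε(v)=0·0, αω(v)=-1·1, βω(u)=-1·1; sum ≡ 0  ⇒  +1.
(a,b)_13: α=-1, u≡7; β=1, v≡1 (mod 13); (7|13)=-1, (1|13)=+1; sign (−1)^0·-1^1·+1^-1 = -1.
(a,b)_7: α=3, u≡1; β=3, v≡4 (mod 7); (1|7)=+1, (4|7)=+1; sign (−1)^1·+1^3·+1^3 = -1.
(a,b)_5: α=0, u≡4; β=2, v≡3 (mod 5); (4|5)=+1, (3|5)=-1; sign (−1)^0·+1^2·-1^0 = +1.
(a,b)_∞: sgn(-520006214)=−, sgn(-182)=−, so -1.
Ram(-520006214, -182) = {7, 13, 53, ∞}; no ℚ_7-point on the conic.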